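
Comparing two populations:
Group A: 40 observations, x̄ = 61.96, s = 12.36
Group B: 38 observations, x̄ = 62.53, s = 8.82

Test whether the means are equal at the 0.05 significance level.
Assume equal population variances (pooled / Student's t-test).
Student's two-sample t-test (equal variances):
H₀: μ₁ = μ₂
H₁: μ₁ ≠ μ₂
df = n₁ + n₂ - 2 = 76
Pooled variance s_p² = [(n₁-1)s₁² + (n₂-1)s₂²] / (n₁ + n₂ - 2) = [(39)(12.36²) + (37)(8.82²)] / 76 = 116.2675
SE = √(s_p²(1/n₁ + 1/n₂)) = √(116.2675 × (1/40 + 1/38)) = 2.4426
t = (x̄₁ - x̄₂) / SE = (61.96 - 62.53) / 2.4426 = -0.57 / 2.4426 = -0.233
p-value = 0.8161

Since p-value > α = 0.05, we fail to reject H₀.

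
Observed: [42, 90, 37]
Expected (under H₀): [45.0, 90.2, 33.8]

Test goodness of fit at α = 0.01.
Chi-square goodness of fit test:
H₀: observed counts match expected distribution
H₁: observed counts differ from expected distribution
df = k - 1 = 2
χ² = Σ(O - E)²/E
   = (42 - 45.0)²/45.0 + (90 - 90.2)²/90.2 + (37 - 33.8)²/33.8
   = 0.200 + 0.000 + 0.303
   = 0.50
p-value = 0.7775

Since p-value > α = 0.01, we fail to reject H₀.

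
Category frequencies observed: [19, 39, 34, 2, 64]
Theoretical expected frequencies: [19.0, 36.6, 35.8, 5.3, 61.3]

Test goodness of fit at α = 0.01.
Chi-square goodness of fit test:
H₀: observed counts match expected distribution
H₁: observed counts differ from expected distribution
df = k - 1 = 4
χ² = Σ(O - E)²/E
   = (19 - 19.0)²/19.0 + (39 - 36.6)²/36.6 + (34 - 35.8)²/35.8 + (2 - 5.3)²/5.3 + (64 - 61.3)²/61.3
   = 0.000 + 0.157 + 0.091 + 2.055 + 0.119
   = 2.42
p-value = 0.6587

Since p-value > α = 0.01, we fail to reject H₀.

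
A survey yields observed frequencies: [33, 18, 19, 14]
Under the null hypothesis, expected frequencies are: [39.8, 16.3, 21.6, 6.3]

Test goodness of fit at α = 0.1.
Chi-square goodness of fit test:
H₀: observed counts match expected distribution
H₁: observed counts differ from expected distribution
df = k - 1 = 3
χ² = Σ(O - E)²/E
   = (33 - 39.8)²/39.8 + (18 - 16.3)²/16.3 + (19 - 21.6)²/21.6 + (14 - 6.3)²/6.3
   = 1.162 + 0.177 + 0.313 + 9.411
   = 11.06
p-value = 0.0114

Since p-value < α = 0.1, we reject H₀.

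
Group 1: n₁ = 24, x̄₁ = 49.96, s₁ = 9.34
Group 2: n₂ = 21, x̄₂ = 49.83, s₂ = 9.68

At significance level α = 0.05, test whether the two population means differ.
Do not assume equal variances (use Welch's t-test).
Welch's two-sample t-test:
H₀: μ₁ = μ₂
H₁: μ₁ ≠ μ₂
s₁²/n₁ = 9.34²/24 = 3.6348,  s₂²/n₂ = 9.68²/21 = 4.4620
SE = √(s₁²/n₁ + s₂²/n₂) = √(3.6348 + 4.4620) = 2.8455
df (Welch-Satterthwaite) = (s₁²/n₁ + s₂²/n₂)² / [(s₁²/n₁)²/(n₁-1) + (s₂²/n₂)²/(n₂-1)] ≈ 41.76
t = (x̄₁ - x̄₂) / SE = (49.96 - 49.83) / 2.8455 = 0.13 / 2.8455 = 0.046
p-value = 0.9638

Since p-value > α = 0.05, we fail to reject H₀.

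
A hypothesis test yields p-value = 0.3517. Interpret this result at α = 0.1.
Since p = 0.3517 > α = 0.1, fail to reject H₀.
There is insufficient evidence to reject the null hypothesis; the result is not statistically significant at the 0.1 level.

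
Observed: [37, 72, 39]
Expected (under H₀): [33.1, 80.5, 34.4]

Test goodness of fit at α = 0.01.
Chi-square goodness of fit test:
H₀: observed counts match expected distribution
H₁: observed counts differ from expected distribution
df = k - 1 = 2
χ² = Σ(O - E)²/E
   = (37 - 33.1)²/33.1 + (72 - 80.5)²/80.5 + (39 - 34.4)²/34.4
   = 0.460 + 0.898 + 0.615
   = 1.97
p-value = 0.3730

Since p-value > α = 0.01, we fail to reject H₀.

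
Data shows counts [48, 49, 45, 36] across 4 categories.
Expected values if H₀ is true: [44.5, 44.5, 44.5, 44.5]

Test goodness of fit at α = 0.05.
Chi-square goodness of fit test:
H₀: observed counts match expected distribution
H₁: observed counts differ from expected distribution
df = k - 1 = 3
χ² = Σ(O - E)²/E
   = (48 - 44.5)²/44.5 + (49 - 44.5)²/44.5 + (45 - 44.5)²/44.5 + (36 - 44.5)²/44.5
   = 0.275 + 0.455 + 0.006 + 1.624
   = 2.36
p-value = 0.5012

Since p-value > α = 0.05, we fail to reject H₀.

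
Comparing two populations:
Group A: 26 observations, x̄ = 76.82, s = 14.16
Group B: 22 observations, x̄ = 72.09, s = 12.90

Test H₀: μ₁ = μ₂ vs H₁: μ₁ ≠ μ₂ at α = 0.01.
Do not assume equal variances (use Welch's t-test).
Welch's two-sample t-test:
H₀: μ₁ = μ₂
H₁: μ₁ ≠ μ₂
s₁²/n₁ = 14.16²/26 = 7.7118,  s₂²/n₂ = 12.90²/22 = 7.5641
SE = √(s₁²/n₁ + s₂²/n₂) = √(7.7118 + 7.5641) = 3.9084
df (Welch-Satterthwaite) = (s₁²/n₁ + s₂²/n₂)² / [(s₁²/n₁)²/(n₁-1) + (s₂²/n₂)²/(n₂-1)] ≈ 45.72
t = (x̄₁ - x̄₂) / SE = (76.82 - 72.09) / 3.9084 = 4.73 / 3.9084 = 1.210
p-value = 0.2324

Since p-value > α = 0.01, we fail to reject H₀.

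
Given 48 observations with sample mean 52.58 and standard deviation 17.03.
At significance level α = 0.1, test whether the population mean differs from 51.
One-sample t-test:
H₀: μ = 51
H₁: μ ≠ 51
df = n - 1 = 47
t = (x̄ - μ₀) / (s/√n) = (52.58 - 51) / (17.03/√48) = 0.643
p-value = 0.5235

Since p-value > α = 0.1, we fail to reject H₀.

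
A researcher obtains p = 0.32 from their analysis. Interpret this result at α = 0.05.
Since p = 0.32 > α = 0.05, fail to reject H₀.
There is insufficient evidence to reject the null hypothesis; the result is not statistically significant at the 0.05 level.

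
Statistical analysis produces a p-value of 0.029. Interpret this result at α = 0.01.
Since p = 0.029 > α = 0.01, fail to reject H₀.
There is insufficient evidence to reject the null hypothesis; the result is not statistically significant at the 0.01 level.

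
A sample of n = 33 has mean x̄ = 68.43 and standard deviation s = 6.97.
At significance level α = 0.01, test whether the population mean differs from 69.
One-sample t-test:
H₀: μ = 69
H₁: μ ≠ 69
df = n - 1 = 32
t = (x̄ - μ₀) / (s/√n) = (68.43 - 69) / (6.97/√33) = -0.470
p-value = 0.6417

Since p-value > α = 0.01, we fail to reject H₀.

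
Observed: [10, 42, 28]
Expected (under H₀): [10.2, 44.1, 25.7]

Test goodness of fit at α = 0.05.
Chi-square goodness of fit test:
H₀: observed counts match expected distribution
H₁: observed counts differ from expected distribution
df = k - 1 = 2
χ² = Σ(O - E)²/E
   = (10 - 10.2)²/10.2 + (42 - 44.1)²/44.1 + (28 - 25.7)²/25.7
   = 0.004 + 0.100 + 0.206
   = 0.31
p-value = 0.8565

Since p-value > α = 0.05, we fail to reject H₀.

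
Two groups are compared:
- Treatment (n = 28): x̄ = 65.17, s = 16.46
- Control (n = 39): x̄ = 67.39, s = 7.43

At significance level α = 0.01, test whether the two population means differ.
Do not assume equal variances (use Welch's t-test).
Welch's two-sample t-test:
H₀: μ₁ = μ₂
H₁: μ₁ ≠ μ₂
s₁²/n₁ = 16.46²/28 = 9.6761,  s₂²/n₂ = 7.43²/39 = 1.4155
SE = √(s₁²/n₁ + s₂²/n₂) = √(9.6761 + 1.4155) = 3.3304
df (Welch-Satterthwaite) = (s₁²/n₁ + s₂²/n₂)² / [(s₁²/n₁)²/(n₁-1) + (s₂²/n₂)²/(n₂-1)] ≈ 34.95
t = (x̄₁ - x̄₂) / SE = (65.17 - 67.39) / 3.3304 = -2.22 / 3.3304 = -0.667
p-value = 0.5094

Since p-value > α = 0.01, we fail to reject H₀.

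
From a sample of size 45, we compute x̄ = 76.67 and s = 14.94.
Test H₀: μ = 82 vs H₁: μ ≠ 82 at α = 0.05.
One-sample t-test:
H₀: μ = 82
H₁: μ ≠ 82
df = n - 1 = 44
t = (x̄ - μ₀) / (s/√n) = (76.67 - 82) / (14.94/√45) = -2.393
p-value = 0.0210

Since p-value < α = 0.05, we reject H₀.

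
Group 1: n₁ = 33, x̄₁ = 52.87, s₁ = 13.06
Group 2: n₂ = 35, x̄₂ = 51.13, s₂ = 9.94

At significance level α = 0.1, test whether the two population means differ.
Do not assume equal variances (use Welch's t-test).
Welch's two-sample t-test:
H₀: μ₁ = μ₂
H₁: μ₁ ≠ μ₂
s₁²/n₁ = 13.06²/33 = 5.1686,  s₂²/n₂ = 9.94²/35 = 2.8230
SE = √(s₁²/n₁ + s₂²/n₂) = √(5.1686 + 2.8230) = 2.8269
df (Welch-Satterthwaite) = (s₁²/n₁ + s₂²/n₂)² / [(s₁²/n₁)²/(n₁-1) + (s₂²/n₂)²/(n₂-1)] ≈ 59.73
t = (x̄₁ - x̄₂) / SE = (52.87 - 51.13) / 2.8269 = 1.74 / 2.8269 = 0.616
p-value = 0.5406

Since p-value > α = 0.1, we fail to reject H₀.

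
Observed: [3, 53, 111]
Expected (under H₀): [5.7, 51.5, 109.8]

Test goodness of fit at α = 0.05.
Chi-square goodness of fit test:
H₀: observed counts match expected distribution
H₁: observed counts differ from expected distribution
df = k - 1 = 2
χ² = Σ(O - E)²/E
   = (3 - 5.7)²/5.7 + (53 - 51.5)²/51.5 + (111 - 109.8)²/109.8
   = 1.279 + 0.044 + 0.013
   = 1.34
p-value = 0.5128

Since p-value > α = 0.05, we fail to reject H₀.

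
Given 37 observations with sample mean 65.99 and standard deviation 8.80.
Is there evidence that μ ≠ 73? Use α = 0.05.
One-sample t-test:
H₀: μ = 73
H₁: μ ≠ 73
df = n - 1 = 36
t = (x̄ - μ₀) / (s/√n) = (65.99 - 73) / (8.80/√37) = -4.845
p-value < 0.0001

Since p-value < α = 0.05, we reject H₀.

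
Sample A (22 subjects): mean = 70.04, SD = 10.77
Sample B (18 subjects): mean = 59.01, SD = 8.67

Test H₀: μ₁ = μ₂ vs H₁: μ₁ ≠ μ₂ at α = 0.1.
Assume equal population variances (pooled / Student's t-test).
Student's two-sample t-test (equal variances):
H₀: μ₁ = μ₂
H₁: μ₁ ≠ μ₂
df = n₁ + n₂ - 2 = 38
Pooled variance s_p² = [(n₁-1)s₁² + (n₂-1)s₂²] / (n₁ + n₂ - 2) = [(21)(10.77²) + (17)(8.67²)] / 38 = 97.7295
SE = √(s_p²(1/n₁ + 1/n₂)) = √(97.7295 × (1/22 + 1/18)) = 3.1419
t = (x̄₁ - x̄₂) / SE = (70.04 - 59.01) / 3.1419 = 11.03 / 3.1419 = 3.511
p-value = 0.0012

Since p-value < α = 0.1, we reject H₀.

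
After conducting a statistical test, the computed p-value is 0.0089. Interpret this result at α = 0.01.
Since p = 0.0089 < α = 0.01, reject H₀.
There is sufficient evidence to reject the null hypothesis; the result is statistically significant at the 0.01 level.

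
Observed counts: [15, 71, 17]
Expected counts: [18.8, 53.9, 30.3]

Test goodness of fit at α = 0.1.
Chi-square goodness of fit test:
H₀: observed counts match expected distribution
H₁: observed counts differ from expected distribution
df = k - 1 = 2
χ² = Σ(O - E)²/E
   = (15 - 18.8)²/18.8 + (71 - 53.9)²/53.9 + (17 - 30.3)²/30.3
   = 0.768 + 5.425 + 5.838
   = 12.03
p-value = 0.0024

Since p-value < α = 0.1, we reject H₀.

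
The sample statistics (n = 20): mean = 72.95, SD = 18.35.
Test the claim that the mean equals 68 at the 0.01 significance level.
One-sample t-test:
H₀: μ = 68
H₁: μ ≠ 68
df = n - 1 = 19
t = (x̄ - μ₀) / (s/√n) = (72.95 - 68) / (18.35/√20) = 1.206
p-value = 0.2425

Since p-value > α = 0.01, we fail to reject H₀.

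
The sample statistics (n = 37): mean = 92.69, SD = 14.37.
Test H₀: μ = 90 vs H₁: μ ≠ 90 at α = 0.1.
One-sample t-test:
H₀: μ = 90
H₁: μ ≠ 90
df = n - 1 = 36
t = (x̄ - μ₀) / (s/√n) = (92.69 - 90) / (14.37/√37) = 1.139
p-value = 0.2624

Since p-value > α = 0.1, we fail to reject H₀.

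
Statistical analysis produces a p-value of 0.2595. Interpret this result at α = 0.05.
Since p = 0.2595 > α = 0.05, fail to reject H₀.
There is insufficient evidence to reject the null hypothesis; the result is not statistically significant at the 0.05 level.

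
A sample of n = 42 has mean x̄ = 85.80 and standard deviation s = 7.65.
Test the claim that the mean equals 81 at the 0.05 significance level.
One-sample t-test:
H₀: μ = 81
H₁: μ ≠ 81
df = n - 1 = 41
t = (x̄ - μ₀) / (s/√n) = (85.80 - 81) / (7.65/√42) = 4.066
p-value = 0.0002

Since p-value < α = 0.05, we reject H₀.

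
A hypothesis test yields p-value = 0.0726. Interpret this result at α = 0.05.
Since p = 0.0726 > α = 0.05, fail to reject H₀.
There is insufficient evidence to reject the null hypothesis; the result is not statistically significant at the 0.05 level.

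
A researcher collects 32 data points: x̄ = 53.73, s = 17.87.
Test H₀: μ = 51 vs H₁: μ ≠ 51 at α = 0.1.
One-sample t-test:
H₀: μ = 51
H₁: μ ≠ 51
df = n - 1 = 31
t = (x̄ - μ₀) / (s/√n) = (53.73 - 51) / (17.87/√32) = 0.864
p-value = 0.3941

Since p-value > α = 0.1, we fail to reject H₀.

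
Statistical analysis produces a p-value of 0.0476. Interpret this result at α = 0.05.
Since p = 0.0476 < α = 0.05, reject H₀.
There is sufficient evidence to reject the null hypothesis; the result is statistically significant at the 0.05 level.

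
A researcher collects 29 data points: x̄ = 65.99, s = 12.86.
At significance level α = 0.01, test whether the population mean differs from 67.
One-sample t-test:
H₀: μ = 67
H₁: μ ≠ 67
df = n - 1 = 28
t = (x̄ - μ₀) / (s/√n) = (65.99 - 67) / (12.86/√29) = -0.423
p-value = 0.6756

Since p-value > α = 0.01, we fail to reject H₀.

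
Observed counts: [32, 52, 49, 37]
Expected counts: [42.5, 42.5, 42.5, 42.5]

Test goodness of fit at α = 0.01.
Chi-square goodness of fit test:
H₀: observed counts match expected distribution
H₁: observed counts differ from expected distribution
df = k - 1 = 3
χ² = Σ(O - E)²/E
   = (32 - 42.5)²/42.5 + (52 - 42.5)²/42.5 + (49 - 42.5)²/42.5 + (37 - 42.5)²/42.5
   = 2.594 + 2.124 + 0.994 + 0.712
   = 6.42
p-value = 0.0927

Since p-value > α = 0.01, we fail to reject H₀.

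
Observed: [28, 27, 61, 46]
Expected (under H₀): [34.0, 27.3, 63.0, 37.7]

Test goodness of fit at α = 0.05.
Chi-square goodness of fit test:
H₀: observed counts match expected distribution
H₁: observed counts differ from expected distribution
df = k - 1 = 3
χ² = Σ(O - E)²/E
   = (28 - 34.0)²/34.0 + (27 - 27.3)²/27.3 + (61 - 63.0)²/63.0 + (46 - 37.7)²/37.7
   = 1.059 + 0.003 + 0.063 + 1.827
   = 2.95
p-value = 0.3989

Since p-value > α = 0.05, we fail to reject H₀.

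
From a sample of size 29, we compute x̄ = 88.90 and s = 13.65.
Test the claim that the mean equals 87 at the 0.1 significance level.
One-sample t-test:
H₀: μ = 87
H₁: μ ≠ 87
df = n - 1 = 28
t = (x̄ - μ₀) / (s/√n) = (88.90 - 87) / (13.65/√29) = 0.750
p-value = 0.4598

Since p-value > α = 0.1, we fail to reject H₀.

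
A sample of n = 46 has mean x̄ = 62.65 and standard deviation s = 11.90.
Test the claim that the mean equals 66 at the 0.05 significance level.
One-sample t-test:
H₀: μ = 66
H₁: μ ≠ 66
df = n - 1 = 45
t = (x̄ - μ₀) / (s/√n) = (62.65 - 66) / (11.90/√46) = -1.909
p-value = 0.0626

Since p-value > α = 0.05, we fail to reject H₀.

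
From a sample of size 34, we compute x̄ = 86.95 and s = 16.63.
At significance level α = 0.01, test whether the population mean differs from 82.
One-sample t-test:
H₀: μ = 82
H₁: μ ≠ 82
df = n - 1 = 33
t = (x̄ - μ₀) / (s/√n) = (86.95 - 82) / (16.63/√34) = 1.736
p-value = 0.0920

Since p-value > α = 0.01, we fail to reject H₀.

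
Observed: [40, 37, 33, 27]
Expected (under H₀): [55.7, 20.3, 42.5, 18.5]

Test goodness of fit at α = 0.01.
Chi-square goodness of fit test:
H₀: observed counts match expected distribution
H₁: observed counts differ from expected distribution
df = k - 1 = 3
χ² = Σ(O - E)²/E
   = (40 - 55.7)²/55.7 + (37 - 20.3)²/20.3 + (33 - 42.5)²/42.5 + (27 - 18.5)²/18.5
   = 4.425 + 13.738 + 2.124 + 3.905
   = 24.19
p-value < 0.0001

Since p-value < α = 0.01, we reject H₀.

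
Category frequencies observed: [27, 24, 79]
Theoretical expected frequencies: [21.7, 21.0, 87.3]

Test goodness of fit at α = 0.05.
Chi-square goodness of fit test:
H₀: observed counts match expected distribution
H₁: observed counts differ from expected distribution
df = k - 1 = 2
χ² = Σ(O - E)²/E
   = (27 - 21.7)²/21.7 + (24 - 21.0)²/21.0 + (79 - 87.3)²/87.3
   = 1.294 + 0.429 + 0.789
   = 2.51
p-value = 0.2848

Since p-value > α = 0.05, we fail to reject H₀.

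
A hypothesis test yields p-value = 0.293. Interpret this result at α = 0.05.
Since p = 0.293 > α = 0.05, fail to reject H₀.
There is insufficient evidence to reject the null hypothesis; the result is not statistically significant at the 0.05 level.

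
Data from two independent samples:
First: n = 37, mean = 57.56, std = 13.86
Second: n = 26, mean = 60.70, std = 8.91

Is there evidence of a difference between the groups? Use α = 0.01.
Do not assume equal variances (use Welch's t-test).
Welch's two-sample t-test:
H₀: μ₁ = μ₂
H₁: μ₁ ≠ μ₂
s₁²/n₁ = 13.86²/37 = 5.1919,  s₂²/n₂ = 8.91²/26 = 3.0534
SE = √(s₁²/n₁ + s₂²/n₂) = √(5.1919 + 3.0534) = 2.8715
df (Welch-Satterthwaite) = (s₁²/n₁ + s₂²/n₂)² / [(s₁²/n₁)²/(n₁-1) + (s₂²/n₂)²/(n₂-1)] ≈ 60.61
t = (x̄₁ - x̄₂) / SE = (57.56 - 60.70) / 2.8715 = -3.14 / 2.8715 = -1.094
p-value = 0.2785

Since p-value > α = 0.01, we fail to reject H₀.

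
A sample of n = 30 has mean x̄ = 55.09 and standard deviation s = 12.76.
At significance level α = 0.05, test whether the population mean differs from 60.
One-sample t-test:
H₀: μ = 60
H₁: μ ≠ 60
df = n - 1 = 29
t = (x̄ - μ₀) / (s/√n) = (55.09 - 60) / (12.76/√30) = -2.108
p-value = 0.0438

Since p-value < α = 0.05, we reject H₀.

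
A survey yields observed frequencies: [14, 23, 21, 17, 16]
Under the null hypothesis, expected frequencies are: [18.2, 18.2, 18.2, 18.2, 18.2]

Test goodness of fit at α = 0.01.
Chi-square goodness of fit test:
H₀: observed counts match expected distribution
H₁: observed counts differ from expected distribution
df = k - 1 = 4
χ² = Σ(O - E)²/E
   = (14 - 18.2)²/18.2 + (23 - 18.2)²/18.2 + (21 - 18.2)²/18.2 + (17 - 18.2)²/18.2 + (16 - 18.2)²/18.2
   = 0.969 + 1.266 + 0.431 + 0.079 + 0.266
   = 3.01
p-value = 0.5560

Since p-value > α = 0.01, we fail to reject H₀.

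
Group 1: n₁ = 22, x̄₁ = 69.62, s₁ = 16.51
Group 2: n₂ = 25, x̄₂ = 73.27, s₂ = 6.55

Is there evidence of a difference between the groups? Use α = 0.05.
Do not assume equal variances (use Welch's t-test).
Welch's two-sample t-test:
H₀: μ₁ = μ₂
H₁: μ₁ ≠ μ₂
s₁²/n₁ = 16.51²/22 = 12.3900,  s₂²/n₂ = 6.55²/25 = 1.7161
SE = √(s₁²/n₁ + s₂²/n₂) = √(12.3900 + 1.7161) = 3.7558
df (Welch-Satterthwaite) = (s₁²/n₁ + s₂²/n₂)² / [(s₁²/n₁)²/(n₁-1) + (s₂²/n₂)²/(n₂-1)] ≈ 26.77
t = (x̄₁ - x̄₂) / SE = (69.62 - 73.27) / 3.7558 = -3.65 / 3.7558 = -0.972
p-value = 0.3398

Since p-value > α = 0.05, we fail to reject H₀.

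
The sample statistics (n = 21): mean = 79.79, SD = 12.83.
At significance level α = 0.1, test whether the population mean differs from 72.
One-sample t-test:
H₀: μ = 72
H₁: μ ≠ 72
df = n - 1 = 20
t = (x̄ - μ₀) / (s/√n) = (79.79 - 72) / (12.83/√21) = 2.782
p-value = 0.0115

Since p-value < α = 0.1, we reject H₀.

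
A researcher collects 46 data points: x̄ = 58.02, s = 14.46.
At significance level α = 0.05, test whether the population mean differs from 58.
One-sample t-test:
H₀: μ = 58
H₁: μ ≠ 58
df = n - 1 = 45
t = (x̄ - μ₀) / (s/√n) = (58.02 - 58) / (14.46/√46) = 0.009
p-value = 0.9926

Since p-value > α = 0.05, we fail to reject H₀.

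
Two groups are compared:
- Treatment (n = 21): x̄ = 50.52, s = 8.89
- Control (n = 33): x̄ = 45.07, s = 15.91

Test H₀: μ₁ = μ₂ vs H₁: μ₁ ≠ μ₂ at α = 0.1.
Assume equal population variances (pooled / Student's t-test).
Student's two-sample t-test (equal variances):
H₀: μ₁ = μ₂
H₁: μ₁ ≠ μ₂
df = n₁ + n₂ - 2 = 52
Pooled variance s_p² = [(n₁-1)s₁² + (n₂-1)s₂²] / (n₁ + n₂ - 2) = [(20)(8.89²) + (32)(15.91²)] / 52 = 186.1681
SE = √(s_p²(1/n₁ + 1/n₂)) = √(186.1681 × (1/21 + 1/33)) = 3.8088
t = (x̄₁ - x̄₂) / SE = (50.52 - 45.07) / 3.8088 = 5.45 / 3.8088 = 1.431
p-value = 0.1584

Since p-value > α = 0.1, we fail to reject H₀.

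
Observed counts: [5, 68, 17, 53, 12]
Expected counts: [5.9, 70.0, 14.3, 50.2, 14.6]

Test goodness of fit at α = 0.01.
Chi-square goodness of fit test:
H₀: observed counts match expected distribution
H₁: observed counts differ from expected distribution
df = k - 1 = 4
χ² = Σ(O - E)²/E
   = (5 - 5.9)²/5.9 + (68 - 70.0)²/70.0 + (17 - 14.3)²/14.3 + (53 - 50.2)²/50.2 + (12 - 14.6)²/14.6
   = 0.137 + 0.057 + 0.510 + 0.156 + 0.463
   = 1.32
p-value = 0.8574

Since p-value > α = 0.01, we fail to reject H₀.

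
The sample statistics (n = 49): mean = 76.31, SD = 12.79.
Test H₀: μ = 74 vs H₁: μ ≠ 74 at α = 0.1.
One-sample t-test:
H₀: μ = 74
H₁: μ ≠ 74
df = n - 1 = 48
t = (x̄ - μ₀) / (s/√n) = (76.31 - 74) / (12.79/√49) = 1.264
p-value = 0.2122

Since p-value > α = 0.1, we fail to reject H₀.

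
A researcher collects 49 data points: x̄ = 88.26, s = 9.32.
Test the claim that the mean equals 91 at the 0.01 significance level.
One-sample t-test:
H₀: μ = 91
H₁: μ ≠ 91
df = n - 1 = 48
t = (x̄ - μ₀) / (s/√n) = (88.26 - 91) / (9.32/√49) = -2.058
p-value = 0.0450

Since p-value > α = 0.01, we fail to reject H₀.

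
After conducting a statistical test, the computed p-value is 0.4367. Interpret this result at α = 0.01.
Since p = 0.4367 > α = 0.01, fail to reject H₀.
There is insufficient evidence to reject the null hypothesis; the result is not statistically significant at the 0.01 level.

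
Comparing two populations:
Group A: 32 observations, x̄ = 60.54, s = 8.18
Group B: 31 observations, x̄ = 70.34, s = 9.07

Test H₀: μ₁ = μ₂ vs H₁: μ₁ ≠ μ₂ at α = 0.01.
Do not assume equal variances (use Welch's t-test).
Welch's two-sample t-test:
H₀: μ₁ = μ₂
H₁: μ₁ ≠ μ₂
s₁²/n₁ = 8.18²/32 = 2.0910,  s₂²/n₂ = 9.07²/31 = 2.6537
SE = √(s₁²/n₁ + s₂²/n₂) = √(2.0910 + 2.6537) = 2.1782
df (Welch-Satterthwaite) = (s₁²/n₁ + s₂²/n₂)² / [(s₁²/n₁)²/(n₁-1) + (s₂²/n₂)²/(n₂-1)] ≈ 59.91
t = (x̄₁ - x̄₂) / SE = (60.54 - 70.34) / 2.1782 = -9.80 / 2.1782 = -4.499
p-value < 0.0001

Since p-value < α = 0.01, we reject H₀.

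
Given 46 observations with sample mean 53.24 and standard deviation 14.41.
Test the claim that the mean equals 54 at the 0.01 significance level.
One-sample t-test:
H₀: μ = 54
H₁: μ ≠ 54
df = n - 1 = 45
t = (x̄ - μ₀) / (s/√n) = (53.24 - 54) / (14.41/√46) = -0.358
p-value = 0.7222

Since p-value > α = 0.01, we fail to reject H₀.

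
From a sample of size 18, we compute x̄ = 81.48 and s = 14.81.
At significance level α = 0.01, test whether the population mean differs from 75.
One-sample t-test:
H₀: μ = 75
H₁: μ ≠ 75
df = n - 1 = 17
t = (x̄ - μ₀) / (s/√n) = (81.48 - 75) / (14.81/√18) = 1.856
p-value = 0.0808

Since p-value > α = 0.01, we fail to reject H₀.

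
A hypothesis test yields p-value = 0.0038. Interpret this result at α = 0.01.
Since p = 0.0038 < α = 0.01, reject H₀.
There is sufficient evidence to reject the null hypothesis; the result is statistically significant at the 0.01 level.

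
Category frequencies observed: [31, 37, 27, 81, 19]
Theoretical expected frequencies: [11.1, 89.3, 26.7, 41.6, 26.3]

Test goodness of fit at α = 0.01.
Chi-square goodness of fit test:
H₀: observed counts match expected distribution
H₁: observed counts differ from expected distribution
df = k - 1 = 4
χ² = Σ(O - E)²/E
   = (31 - 11.1)²/11.1 + (37 - 89.3)²/89.3 + (27 - 26.7)²/26.7 + (81 - 41.6)²/41.6 + (19 - 26.3)²/26.3
   = 35.677 + 30.630 + 0.003 + 37.316 + 2.026
   = 105.65
p-value < 0.0001

Since p-value < α = 0.01, we reject H₀.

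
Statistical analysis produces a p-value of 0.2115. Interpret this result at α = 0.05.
Since p = 0.2115 > α = 0.05, fail to reject H₀.
There is insufficient evidence to reject the null hypothesis; the result is not statistically significant at the 0.05 level.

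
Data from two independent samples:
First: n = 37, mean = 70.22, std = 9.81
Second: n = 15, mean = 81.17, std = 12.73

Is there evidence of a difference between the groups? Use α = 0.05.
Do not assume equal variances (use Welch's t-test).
Welch's two-sample t-test:
H₀: μ₁ = μ₂
H₁: μ₁ ≠ μ₂
s₁²/n₁ = 9.81²/37 = 2.6010,  s₂²/n₂ = 12.73²/15 = 10.8035
SE = √(s₁²/n₁ + s₂²/n₂) = √(2.6010 + 10.8035) = 3.6612
df (Welch-Satterthwaite) = (s₁²/n₁ + s₂²/n₂)² / [(s₁²/n₁)²/(n₁-1) + (s₂²/n₂)²/(n₂-1)] ≈ 21.08
t = (x̄₁ - x̄₂) / SE = (70.22 - 81.17) / 3.6612 = -10.95 / 3.6612 = -2.991
p-value = 0.0069

Since p-value < α = 0.05, we reject H₀.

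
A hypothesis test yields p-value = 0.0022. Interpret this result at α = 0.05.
Since p = 0.0022 < α = 0.05, reject H₀.
There is sufficient evidence to reject the null hypothesis; the result is statistically significant at the 0.05 level.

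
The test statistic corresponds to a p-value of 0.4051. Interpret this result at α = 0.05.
Since p = 0.4051 > α = 0.05, fail to reject H₀.
There is insufficient evidence to reject the null hypothesis; the result is not statistically significant at the 0.05 level.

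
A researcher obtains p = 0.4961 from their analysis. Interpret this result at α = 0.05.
Since p = 0.4961 > α = 0.05, fail to reject H₀.
There is insufficient evidence to reject the null hypothesis; the result is not statistically significant at the 0.05 level.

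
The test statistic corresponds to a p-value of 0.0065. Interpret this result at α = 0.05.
Since p = 0.0065 < α = 0.05, reject H₀.
There is sufficient evidence to reject the null hypothesis; the result is statistically significant at the 0.05 level.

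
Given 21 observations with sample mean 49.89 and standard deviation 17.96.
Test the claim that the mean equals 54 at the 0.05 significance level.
One-sample t-test:
H₀: μ = 54
H₁: μ ≠ 54
df = n - 1 = 20
t = (x̄ - μ₀) / (s/√n) = (49.89 - 54) / (17.96/√21) = -1.049
p-value = 0.3068

Since p-value > α = 0.05, we fail to reject H₀.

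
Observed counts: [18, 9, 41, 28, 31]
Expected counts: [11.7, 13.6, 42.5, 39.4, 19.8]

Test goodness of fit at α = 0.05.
Chi-square goodness of fit test:
H₀: observed counts match expected distribution
H₁: observed counts differ from expected distribution
df = k - 1 = 4
χ² = Σ(O - E)²/E
   = (18 - 11.7)²/11.7 + (9 - 13.6)²/13.6 + (41 - 42.5)²/42.5 + (28 - 39.4)²/39.4 + (31 - 19.8)²/19.8
   = 3.392 + 1.556 + 0.053 + 3.298 + 6.335
   = 14.63
p-value = 0.0055

Since p-value < α = 0.05, we reject H₀.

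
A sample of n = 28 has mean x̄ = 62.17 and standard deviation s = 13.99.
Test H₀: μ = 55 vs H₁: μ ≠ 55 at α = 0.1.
One-sample t-test:
H₀: μ = 55
H₁: μ ≠ 55
df = n - 1 = 27
t = (x̄ - μ₀) / (s/√n) = (62.17 - 55) / (13.99/√28) = 2.712
p-value = 0.0115

Since p-value < α = 0.1, we reject H₀.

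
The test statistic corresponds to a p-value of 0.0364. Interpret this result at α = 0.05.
Since p = 0.0364 < α = 0.05, reject H₀.
There is sufficient evidence to reject the null hypothesis; the result is statistically significant at the 0.05 level.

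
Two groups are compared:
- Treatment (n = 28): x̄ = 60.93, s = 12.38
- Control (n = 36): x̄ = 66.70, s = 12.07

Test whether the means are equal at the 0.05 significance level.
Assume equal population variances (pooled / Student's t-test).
Student's two-sample t-test (equal variances):
H₀: μ₁ = μ₂
H₁: μ₁ ≠ μ₂
df = n₁ + n₂ - 2 = 62
Pooled variance s_p² = [(n₁-1)s₁² + (n₂-1)s₂²] / (n₁ + n₂ - 2) = [(27)(12.38²) + (35)(12.07²)] / 62 = 148.9856
SE = √(s_p²(1/n₁ + 1/n₂)) = √(148.9856 × (1/28 + 1/36)) = 3.0756
t = (x̄₁ - x̄₂) / SE = (60.93 - 66.70) / 3.0756 = -5.77 / 3.0756 = -1.876
p-value = 0.0654

Since p-value > α = 0.05, we fail to reject H₀.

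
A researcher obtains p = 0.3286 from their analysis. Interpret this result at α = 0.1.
Since p = 0.3286 > α = 0.1, fail to reject H₀.
There is insufficient evidence to reject the null hypothesis; the result is not statistically significant at the 0.1 level.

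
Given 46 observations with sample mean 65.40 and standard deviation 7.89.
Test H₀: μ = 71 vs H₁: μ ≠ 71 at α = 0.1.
One-sample t-test:
H₀: μ = 71
H₁: μ ≠ 71
df = n - 1 = 45
t = (x̄ - μ₀) / (s/√n) = (65.40 - 71) / (7.89/√46) = -4.814
p-value < 0.0001

Since p-value < α = 0.1, we reject H₀.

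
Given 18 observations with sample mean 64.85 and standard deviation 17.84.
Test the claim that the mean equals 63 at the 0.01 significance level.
One-sample t-test:
H₀: μ = 63
H₁: μ ≠ 63
df = n - 1 = 17
t = (x̄ - μ₀) / (s/√n) = (64.85 - 63) / (17.84/√18) = 0.440
p-value = 0.6655

Since p-value > α = 0.01, we fail to reject H₀.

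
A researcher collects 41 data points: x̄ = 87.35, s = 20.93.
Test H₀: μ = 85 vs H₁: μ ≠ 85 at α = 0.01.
One-sample t-test:
H₀: μ = 85
H₁: μ ≠ 85
df = n - 1 = 40
t = (x̄ - μ₀) / (s/√n) = (87.35 - 85) / (20.93/√41) = 0.719
p-value = 0.4764

Since p-value > α = 0.01, we fail to reject H₀.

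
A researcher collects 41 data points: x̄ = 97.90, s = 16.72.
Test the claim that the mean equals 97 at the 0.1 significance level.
One-sample t-test:
H₀: μ = 97
H₁: μ ≠ 97
df = n - 1 = 40
t = (x̄ - μ₀) / (s/√n) = (97.90 - 97) / (16.72/√41) = 0.345
p-value = 0.7322

Since p-value > α = 0.1, we fail to reject H₀.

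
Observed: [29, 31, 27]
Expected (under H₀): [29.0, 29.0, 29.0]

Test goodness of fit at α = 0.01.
Chi-square goodness of fit test:
H₀: observed counts match expected distribution
H₁: observed counts differ from expected distribution
df = k - 1 = 2
χ² = Σ(O - E)²/E
   = (29 - 29.0)²/29.0 + (31 - 29.0)²/29.0 + (27 - 29.0)²/29.0
   = 0.000 + 0.138 + 0.138
   = 0.28
p-value = 0.8712

Since p-value > α = 0.01, we fail to reject H₀.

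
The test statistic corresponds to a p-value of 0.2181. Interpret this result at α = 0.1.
Since p = 0.2181 > α = 0.1, fail to reject H₀.
There is insufficient evidence to reject the null hypothesis; the result is not statistically significant at the 0.1 level.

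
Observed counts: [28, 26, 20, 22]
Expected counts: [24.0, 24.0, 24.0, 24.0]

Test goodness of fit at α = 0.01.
Chi-square goodness of fit test:
H₀: observed counts match expected distribution
H₁: observed counts differ from expected distribution
df = k - 1 = 3
χ² = Σ(O - E)²/E
   = (28 - 24.0)²/24.0 + (26 - 24.0)²/24.0 + (20 - 24.0)²/24.0 + (22 - 24.0)²/24.0
   = 0.667 + 0.167 + 0.667 + 0.167
   = 1.67
p-value = 0.6444

Since p-value > α = 0.01, we fail to reject H₀.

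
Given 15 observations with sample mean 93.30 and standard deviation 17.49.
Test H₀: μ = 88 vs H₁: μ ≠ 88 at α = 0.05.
One-sample t-test:
H₀: μ = 88
H₁: μ ≠ 88
df = n - 1 = 14
t = (x̄ - μ₀) / (s/√n) = (93.30 - 88) / (17.49/√15) = 1.174
p-value = 0.2601

Since p-value > α = 0.05, we fail to reject H₀.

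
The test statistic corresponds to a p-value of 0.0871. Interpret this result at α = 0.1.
Since p = 0.0871 < α = 0.1, reject H₀.
There is sufficient evidence to reject the null hypothesis; the result is statistically significant at the 0.1 level.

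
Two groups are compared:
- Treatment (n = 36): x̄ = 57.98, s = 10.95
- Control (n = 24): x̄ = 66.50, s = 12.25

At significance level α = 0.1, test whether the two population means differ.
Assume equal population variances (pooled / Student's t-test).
Student's two-sample t-test (equal variances):
H₀: μ₁ = μ₂
H₁: μ₁ ≠ μ₂
df = n₁ + n₂ - 2 = 58
Pooled variance s_p² = [(n₁-1)s₁² + (n₂-1)s₂²] / (n₁ + n₂ - 2) = [(35)(10.95²) + (23)(12.25²)] / 58 = 131.8625
SE = √(s_p²(1/n₁ + 1/n₂)) = √(131.8625 × (1/36 + 1/24)) = 3.0261
t = (x̄₁ - x̄₂) / SE = (57.98 - 66.50) / 3.0261 = -8.52 / 3.0261 = -2.816
p-value = 0.0066

Since p-value < α = 0.1, we reject H₀.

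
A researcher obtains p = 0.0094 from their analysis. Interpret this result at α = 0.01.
Since p = 0.0094 < α = 0.01, reject H₀.
There is sufficient evidence to reject the null hypothesis; the result is statistically significant at the 0.01 level.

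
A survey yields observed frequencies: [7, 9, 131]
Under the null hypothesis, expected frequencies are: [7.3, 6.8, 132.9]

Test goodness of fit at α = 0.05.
Chi-square goodness of fit test:
H₀: observed counts match expected distribution
H₁: observed counts differ from expected distribution
df = k - 1 = 2
χ² = Σ(O - E)²/E
   = (7 - 7.3)²/7.3 + (9 - 6.8)²/6.8 + (131 - 132.9)²/132.9
   = 0.012 + 0.712 + 0.027
   = 0.75
p-value = 0.6869

Since p-value > α = 0.05, we fail to reject H₀.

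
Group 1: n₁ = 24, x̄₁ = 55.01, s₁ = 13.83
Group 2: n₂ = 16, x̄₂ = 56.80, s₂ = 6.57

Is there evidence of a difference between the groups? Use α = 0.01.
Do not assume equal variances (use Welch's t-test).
Welch's two-sample t-test:
H₀: μ₁ = μ₂
H₁: μ₁ ≠ μ₂
s₁²/n₁ = 13.83²/24 = 7.9695,  s₂²/n₂ = 6.57²/16 = 2.6978
SE = √(s₁²/n₁ + s₂²/n₂) = √(7.9695 + 2.6978) = 3.2661
df (Welch-Satterthwaite) = (s₁²/n₁ + s₂²/n₂)² / [(s₁²/n₁)²/(n₁-1) + (s₂²/n₂)²/(n₂-1)] ≈ 35.05
t = (x̄₁ - x̄₂) / SE = (55.01 - 56.80) / 3.2661 = -1.79 / 3.2661 = -0.548
p-value = 0.5871

Since p-value > α = 0.01, we fail to reject H₀.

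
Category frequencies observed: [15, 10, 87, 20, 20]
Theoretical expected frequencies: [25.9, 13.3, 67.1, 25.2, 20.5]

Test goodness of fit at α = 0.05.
Chi-square goodness of fit test:
H₀: observed counts match expected distribution
H₁: observed counts differ from expected distribution
df = k - 1 = 4
χ² = Σ(O - E)²/E
   = (15 - 25.9)²/25.9 + (10 - 13.3)²/13.3 + (87 - 67.1)²/67.1 + (20 - 25.2)²/25.2 + (20 - 20.5)²/20.5
   = 4.587 + 0.819 + 5.902 + 1.073 + 0.012
   = 12.39
p-value = 0.0147

Since p-value < α = 0.05, we reject H₀.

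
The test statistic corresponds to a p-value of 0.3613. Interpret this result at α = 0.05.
Since p = 0.3613 > α = 0.05, fail to reject H₀.
There is insufficient evidence to reject the null hypothesis; the result is not statistically significant at the 0.05 level.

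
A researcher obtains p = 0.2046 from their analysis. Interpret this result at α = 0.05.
Since p = 0.2046 > α = 0.05, fail to reject H₀.
There is insufficient evidence to reject the null hypothesis; the result is not statistically significant at the 0.05 level.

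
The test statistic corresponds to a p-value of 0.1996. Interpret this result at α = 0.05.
Since p = 0.1996 > α = 0.05, fail to reject H₀.
There is insufficient evidence to reject the null hypothesis; the result is not statistically significant at the 0.05 level.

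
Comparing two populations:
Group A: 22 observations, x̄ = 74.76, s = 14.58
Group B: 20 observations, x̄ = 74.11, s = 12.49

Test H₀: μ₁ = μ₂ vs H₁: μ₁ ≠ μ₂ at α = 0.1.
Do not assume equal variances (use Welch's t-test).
Welch's two-sample t-test:
H₀: μ₁ = μ₂
H₁: μ₁ ≠ μ₂
s₁²/n₁ = 14.58²/22 = 9.6626,  s₂²/n₂ = 12.49²/20 = 7.8000
SE = √(s₁²/n₁ + s₂²/n₂) = √(9.6626 + 7.8000) = 4.1788
df (Welch-Satterthwaite) = (s₁²/n₁ + s₂²/n₂)² / [(s₁²/n₁)²/(n₁-1) + (s₂²/n₂)²/(n₂-1)] ≈ 39.87
t = (x̄₁ - x̄₂) / SE = (74.76 - 74.11) / 4.1788 = 0.65 / 4.1788 = 0.156
p-value = 0.8772

Since p-value > α = 0.1, we fail to reject H₀.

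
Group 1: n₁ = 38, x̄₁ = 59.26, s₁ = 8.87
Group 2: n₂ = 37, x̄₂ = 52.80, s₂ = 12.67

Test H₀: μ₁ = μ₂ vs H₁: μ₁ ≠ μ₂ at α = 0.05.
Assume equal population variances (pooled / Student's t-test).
Student's two-sample t-test (equal variances):
H₀: μ₁ = μ₂
H₁: μ₁ ≠ μ₂
df = n₁ + n₂ - 2 = 73
Pooled variance s_p² = [(n₁-1)s₁² + (n₂-1)s₂²] / (n₁ + n₂ - 2) = [(37)(8.87²) + (36)(12.67²)] / 73 = 119.0423
SE = √(s_p²(1/n₁ + 1/n₂)) = √(119.0423 × (1/38 + 1/37)) = 2.5199
t = (x̄₁ - x̄₂) / SE = (59.26 - 52.80) / 2.5199 = 6.46 / 2.5199 = 2.564
p-value = 0.0124

Since p-value < α = 0.05, we reject H₀.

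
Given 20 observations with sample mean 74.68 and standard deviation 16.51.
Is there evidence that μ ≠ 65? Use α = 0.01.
One-sample t-test:
H₀: μ = 65
H₁: μ ≠ 65
df = n - 1 = 19
t = (x̄ - μ₀) / (s/√n) = (74.68 - 65) / (16.51/√20) = 2.622
p-value = 0.0168

Since p-value > α = 0.01, we fail to reject H₀.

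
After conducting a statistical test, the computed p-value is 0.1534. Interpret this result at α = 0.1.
Since p = 0.1534 > α = 0.1, fail to reject H₀.
There is insufficient evidence to reject the null hypothesis; the result is not statistically significant at the 0.1 level.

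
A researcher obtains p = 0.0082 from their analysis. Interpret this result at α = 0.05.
Since p = 0.0082 < α = 0.05, reject H₀.
There is sufficient evidence to reject the null hypothesis; the result is statistically significant at the 0.05 level.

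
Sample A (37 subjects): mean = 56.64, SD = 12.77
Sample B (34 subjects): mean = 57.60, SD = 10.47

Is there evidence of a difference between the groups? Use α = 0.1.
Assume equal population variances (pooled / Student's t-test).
Student's two-sample t-test (equal variances):
H₀: μ₁ = μ₂
H₁: μ₁ ≠ μ₂
df = n₁ + n₂ - 2 = 69
Pooled variance s_p² = [(n₁-1)s₁² + (n₂-1)s₂²] / (n₁ + n₂ - 2) = [(36)(12.77²) + (33)(10.47²)] / 69 = 137.5089
SE = √(s_p²(1/n₁ + 1/n₂)) = √(137.5089 × (1/37 + 1/34)) = 2.7858
t = (x̄₁ - x̄₂) / SE = (56.64 - 57.60) / 2.7858 = -0.96 / 2.7858 = -0.345
p-value = 0.7314

Since p-value > α = 0.1, we fail to reject H₀.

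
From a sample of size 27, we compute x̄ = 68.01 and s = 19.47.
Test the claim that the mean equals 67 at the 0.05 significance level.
One-sample t-test:
H₀: μ = 67
H₁: μ ≠ 67
df = n - 1 = 26
t = (x̄ - μ₀) / (s/√n) = (68.01 - 67) / (19.47/√27) = 0.270
p-value = 0.7896

Since p-value > α = 0.05, we fail to reject H₀.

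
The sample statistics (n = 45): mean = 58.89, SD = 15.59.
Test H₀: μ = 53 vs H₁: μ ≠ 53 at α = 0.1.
One-sample t-test:
H₀: μ = 53
H₁: μ ≠ 53
df = n - 1 = 44
t = (x̄ - μ₀) / (s/√n) = (58.89 - 53) / (15.59/√45) = 2.534
p-value = 0.0149

Since p-value < α = 0.1, we reject H₀.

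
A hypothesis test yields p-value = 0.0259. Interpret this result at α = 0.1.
Since p = 0.0259 < α = 0.1, reject H₀.
There is sufficient evidence to reject the null hypothesis; the result is statistically significant at the 0.1 level.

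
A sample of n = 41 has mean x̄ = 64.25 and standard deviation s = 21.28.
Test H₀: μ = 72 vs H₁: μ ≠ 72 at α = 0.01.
One-sample t-test:
H₀: μ = 72
H₁: μ ≠ 72
df = n - 1 = 40
t = (x̄ - μ₀) / (s/√n) = (64.25 - 72) / (21.28/√41) = -2.332
p-value = 0.0248

Since p-value > α = 0.01, we fail to reject H₀.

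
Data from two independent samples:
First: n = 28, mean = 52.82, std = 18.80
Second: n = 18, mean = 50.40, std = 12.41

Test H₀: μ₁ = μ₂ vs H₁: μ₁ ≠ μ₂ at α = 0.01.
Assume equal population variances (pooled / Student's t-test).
Student's two-sample t-test (equal variances):
H₀: μ₁ = μ₂
H₁: μ₁ ≠ μ₂
df = n₁ + n₂ - 2 = 44
Pooled variance s_p² = [(n₁-1)s₁² + (n₂-1)s₂²] / (n₁ + n₂ - 2) = [(27)(18.80²) + (17)(12.41²)] / 44 = 276.3868
SE = √(s_p²(1/n₁ + 1/n₂)) = √(276.3868 × (1/28 + 1/18)) = 5.0225
t = (x̄₁ - x̄₂) / SE = (52.82 - 50.40) / 5.0225 = 2.42 / 5.0225 = 0.482
p-value = 0.6323

Since p-value > α = 0.01, we fail to reject H₀.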